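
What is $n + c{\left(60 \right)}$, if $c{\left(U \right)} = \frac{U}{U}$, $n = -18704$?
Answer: $-18703$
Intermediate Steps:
$c{\left(U \right)} = 1$
$n + c{\left(60 \right)} = -18704 + 1 = -18703$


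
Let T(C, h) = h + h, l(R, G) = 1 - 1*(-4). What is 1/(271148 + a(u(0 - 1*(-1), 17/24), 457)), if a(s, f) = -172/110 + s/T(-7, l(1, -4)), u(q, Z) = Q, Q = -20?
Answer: 55/14912944 ≈ 3.6881e-6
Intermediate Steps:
l(R, G) = 5 (l(R, G) = 1 + 4 = 5)
u(q, Z) = -20
T(C, h) = 2*h
a(s, f) = -86/55 + s/10 (a(s, f) = -172/110 + s/((2*5)) = -172*1/110 + s/10 = -86/55 + s*(⅒) = -86/55 + s/10)
1/(271148 + a(u(0 - 1*(-1), 17/24), 457)) = 1/(271148 + (-86/55 + (⅒)*(-20))) = 1/(271148 + (-86/55 - 2)) = 1/(271148 - 196/55) = 1/(14912944/55) = 55/14912944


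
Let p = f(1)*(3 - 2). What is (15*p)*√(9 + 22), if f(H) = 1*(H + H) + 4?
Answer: 90*√31 ≈ 501.10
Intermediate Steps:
f(H) = 4 + 2*H (f(H) = 1*(2*H) + 4 = 2*H + 4 = 4 + 2*H)
p = 6 (p = (4 + 2*1)*(3 - 2) = (4 + 2)*1 = 6*1 = 6)
(15*p)*√(9 + 22) = (15*6)*√(9 + 22) = 90*√31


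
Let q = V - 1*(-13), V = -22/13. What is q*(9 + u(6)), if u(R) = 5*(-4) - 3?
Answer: -2058/13 ≈ -158.31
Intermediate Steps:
V = -22/13 (V = -22*1/13 = -22/13 ≈ -1.6923)
q = 147/13 (q = -22/13 - 1*(-13) = -22/13 + 13 = 147/13 ≈ 11.308)
u(R) = -23 (u(R) = -20 - 3 = -23)
q*(9 + u(6)) = 147*(9 - 23)/13 = (147/13)*(-14) = -2058/13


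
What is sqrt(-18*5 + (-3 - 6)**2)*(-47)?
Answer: -141*I ≈ -141.0*I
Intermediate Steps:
sqrt(-18*5 + (-3 - 6)**2)*(-47) = sqrt(-90 + (-9)**2)*(-47) = sqrt(-90 + 81)*(-47) = sqrt(-9)*(-47) = (3*I)*(-47) = -141*I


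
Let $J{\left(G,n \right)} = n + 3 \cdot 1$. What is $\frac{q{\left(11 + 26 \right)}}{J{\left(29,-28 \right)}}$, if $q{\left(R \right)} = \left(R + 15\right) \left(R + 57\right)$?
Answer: $- \frac{4888}{25} \approx -195.52$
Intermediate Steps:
$J{\left(G,n \right)} = 3 + n$ ($J{\left(G,n \right)} = n + 3 = 3 + n$)
$q{\left(R \right)} = \left(15 + R\right) \left(57 + R\right)$
$\frac{q{\left(11 + 26 \right)}}{J{\left(29,-28 \right)}} = \frac{855 + \left(11 + 26\right)^{2} + 72 \left(11 + 26\right)}{3 - 28} = \frac{855 + 37^{2} + 72 \cdot 37}{-25} = \left(855 + 1369 + 2664\right) \left(- \frac{1}{25}\right) = 4888 \left(- \frac{1}{25}\right) = - \frac{4888}{25}$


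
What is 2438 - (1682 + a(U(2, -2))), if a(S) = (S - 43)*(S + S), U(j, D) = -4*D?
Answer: 1316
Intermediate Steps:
a(S) = 2*S*(-43 + S) (a(S) = (-43 + S)*(2*S) = 2*S*(-43 + S))
2438 - (1682 + a(U(2, -2))) = 2438 - (1682 + 2*(-4*(-2))*(-43 - 4*(-2))) = 2438 - (1682 + 2*8*(-43 + 8)) = 2438 - (1682 + 2*8*(-35)) = 2438 - (1682 - 560) = 2438 - 1*1122 = 2438 - 1122 = 1316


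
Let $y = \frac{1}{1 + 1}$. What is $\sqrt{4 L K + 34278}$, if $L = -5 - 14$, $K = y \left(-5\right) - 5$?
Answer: $132 \sqrt{2} \approx 186.68$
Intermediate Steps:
$y = \frac{1}{2} \approx 0.5$
$K = - \frac{15}{2}$ ($K = \frac{1}{2} \left(-5\right) - 5 = - \frac{5}{2} - 5 = - \frac{15}{2} \approx -7.5$)
$L = -19$
$\sqrt{4 L K + 34278} = \sqrt{4 \left(-19\right) \left(- \frac{15}{2}\right) + 34278} = \sqrt{\left(-76\right) \left(- \frac{15}{2}\right) + 34278} = \sqrt{570 + 34278} = \sqrt{34848} = 132 \sqrt{2}$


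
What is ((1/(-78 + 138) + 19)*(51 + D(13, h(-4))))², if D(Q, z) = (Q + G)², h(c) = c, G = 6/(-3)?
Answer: 2407177969/225 ≈ 1.0699e+7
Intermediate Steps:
G = -2 (G = 6*(-⅓) = -2)
D(Q, z) = (-2 + Q)² (D(Q, z) = (Q - 2)² = (-2 + Q)²)
((1/(-78 + 138) + 19)*(51 + D(13, h(-4))))² = ((1/(-78 + 138) + 19)*(51 + (-2 + 13)²))² = ((1/60 + 19)*(51 + 11²))² = ((1/60 + 19)*(51 + 121))² = ((1141/60)*172)² = (49063/15)² = 2407177969/225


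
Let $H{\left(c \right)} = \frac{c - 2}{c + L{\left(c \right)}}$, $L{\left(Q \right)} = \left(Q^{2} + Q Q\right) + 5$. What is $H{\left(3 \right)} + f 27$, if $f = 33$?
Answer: $\frac{23167}{26} \approx 891.04$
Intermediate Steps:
$L{\left(Q \right)} = 5 + 2 Q^{2}$ ($L{\left(Q \right)} = \left(Q^{2} + Q^{2}\right) + 5 = 2 Q^{2} + 5 = 5 + 2 Q^{2}$)
$H{\left(c \right)} = \frac{-2 + c}{5 + c + 2 c^{2}}$ ($H{\left(c \right)} = \frac{c - 2}{c + \left(5 + 2 c^{2}\right)} = \frac{-2 + c}{5 + c + 2 c^{2}}$)
$H{\left(3 \right)} + f 27 = \frac{-2 + 3}{5 + 3 + 2 \cdot 3^{2}} + 33 \cdot 27 = \frac{1}{5 + 3 + 2 \cdot 9} \cdot 1 + 891 = \frac{1}{5 + 3 + 18} \cdot 1 + 891 = \frac{1}{26} \cdot 1 + 891 = \frac{1}{26} + 891 = \frac{23167}{26}$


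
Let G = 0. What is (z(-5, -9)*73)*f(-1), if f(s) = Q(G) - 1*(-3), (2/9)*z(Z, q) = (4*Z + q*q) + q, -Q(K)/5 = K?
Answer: 51246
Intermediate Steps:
Q(K) = -5*K
z(Z, q) = 18*Z + 9*q/2 + 9*q²/2 (z(Z, q) = 9*((4*Z + q*q) + q)/2 = 9*((4*Z + q²) + q)/2 = 9*((q² + 4*Z) + q)/2 = 9*(q + q² + 4*Z)/2 = 18*Z + 9*q/2 + 9*q²/2)
f(s) = 3 (f(s) = -5*0 - 1*(-3) = 0 + 3 = 3)
(z(-5, -9)*73)*f(-1) = ((18*(-5) + (9/2)*(-9) + (9/2)*(-9)²)*73)*3 = ((-90 - 81/2 + (9/2)*81)*73)*3 = ((-90 - 81/2 + 729/2)*73)*3 = (234*73)*3 = 17082*3 = 51246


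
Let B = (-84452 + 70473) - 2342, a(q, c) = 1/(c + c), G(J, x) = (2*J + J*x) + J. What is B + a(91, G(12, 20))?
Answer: -9009191/552 ≈ -16321.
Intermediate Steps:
G(J, x) = 3*J + J*x
a(q, c) = 1/(2*c)
B = -16321 (B = -13979 - 2342 = -16321)
B + a(91, G(12, 20)) = -16321 + 1/(2*((12*(3 + 20)))) = -16321 + 1/(2*((12*23))) = -16321 + (1/2)/276 = -16321 + (1/2)*(1/276) = -16321 + 1/552 = -9009191/552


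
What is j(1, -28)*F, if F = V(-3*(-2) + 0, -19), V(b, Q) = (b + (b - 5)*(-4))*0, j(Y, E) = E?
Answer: 0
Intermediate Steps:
V(b, Q) = 0 (V(b, Q) = (b + (-5 + b)*(-4))*0 = (b + (20 - 4*b))*0 = (20 - 3*b)*0 = 0)
F = 0
j(1, -28)*F = -28*0 = 0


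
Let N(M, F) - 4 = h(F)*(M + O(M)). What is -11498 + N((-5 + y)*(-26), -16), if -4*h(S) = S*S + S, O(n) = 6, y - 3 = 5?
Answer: -7174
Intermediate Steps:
y = 8 (y = 3 + 5 = 8)
h(S) = -S/4 - S²/4 (h(S) = -(S*S + S)/4 = -(S² + S)/4 = -(S + S²)/4 = -S/4 - S²/4)
N(M, F) = 4 - F*(1 + F)*(6 + M)/4 (N(M, F) = 4 + (-F*(1 + F)/4)*(M + 6) = 4 + (-F*(1 + F)/4)*(6 + M) = 4 - F*(1 + F)*(6 + M)/4)
-11498 + N((-5 + y)*(-26), -16) = -11498 + (4 - 3/2*(-16)*(1 - 16) - ¼*(-16)*(-5 + 8)*(-26)*(1 - 16)) = -11498 + (4 - 3/2*(-16)*(-15) - ¼*(-16)*3*(-26)*(-15)) = -11498 + (4 - 360 - ¼*(-16)*(-78)*(-15)) = -11498 + (4 - 360 + 4680) = -11498 + 4324 = -7174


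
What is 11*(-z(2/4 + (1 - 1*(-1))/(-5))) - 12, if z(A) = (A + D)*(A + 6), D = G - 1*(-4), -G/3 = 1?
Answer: -8581/100 ≈ -85.810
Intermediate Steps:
G = -3 (G = -3*1 = -3)
D = 1 (D = -3 - 1*(-4) = -3 + 4 = 1)
z(A) = (1 + A)*(6 + A) (z(A) = (A + 1)*(A + 6) = (1 + A)*(6 + A))
11*(-z(2/4 + (1 - 1*(-1))/(-5))) - 12 = 11*(-(6 + (2/4 + (1 - 1*(-1))/(-5))² + 7*(2/4 + (1 - 1*(-1))/(-5)))) - 12 = 11*(-(6 + (2*(¼) + (1 + 1)*(-⅕))² + 7*(2*(¼) + (1 + 1)*(-⅕)))) - 12 = 11*(-(6 + (½ + 2*(-⅕))² + 7*(½ + 2*(-⅕)))) - 12 = 11*(-(6 + (½ - ⅖)² + 7*(½ - ⅖))) - 12 = 11*(-(6 + (⅒)² + 7*(⅒))) - 12 = 11*(-(6 + 1/100 + 7/10)) - 12 = 11*(-1*671/100) - 12 = 11*(-671/100) - 12 = -7381/100 - 12 = -8581/100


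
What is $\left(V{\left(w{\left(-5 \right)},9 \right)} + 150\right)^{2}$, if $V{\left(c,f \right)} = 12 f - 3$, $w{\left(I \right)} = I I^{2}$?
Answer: $65025$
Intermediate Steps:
$w{\left(I \right)} = I^{3}$
$V{\left(c,f \right)} = -3 + 12 f$
$\left(V{\left(w{\left(-5 \right)},9 \right)} + 150\right)^{2} = \left(\left(-3 + 12 \cdot 9\right) + 150\right)^{2} = \left(\left(-3 + 108\right) + 150\right)^{2} = \left(105 + 150\right)^{2} = 255^{2} = 65025$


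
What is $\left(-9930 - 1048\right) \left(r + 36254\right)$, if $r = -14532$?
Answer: $-238464116$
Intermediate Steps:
$\left(-9930 - 1048\right) \left(r + 36254\right) = \left(-9930 - 1048\right) \left(-14532 + 36254\right) = \left(-10978\right) 21722 = -238464116$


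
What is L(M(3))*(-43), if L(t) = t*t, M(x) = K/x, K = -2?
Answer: -172/9 ≈ -19.111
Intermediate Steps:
M(x) = -2/x
L(t) = t²
L(M(3))*(-43) = (-2/3)²*(-43) = (-2*⅓)²*(-43) = (-⅔)²*(-43) = (4/9)*(-43) = -172/9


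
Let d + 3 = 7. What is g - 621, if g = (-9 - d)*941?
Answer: -12854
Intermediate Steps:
d = 4 (d = -3 + 7 = 4)
g = -12233 (g = (-9 - 1*4)*941 = (-9 - 4)*941 = -13*941 = -12233)
g - 621 = -12233 - 621 = -12854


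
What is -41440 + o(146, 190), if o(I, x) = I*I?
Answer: -20124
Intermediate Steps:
o(I, x) = I²
-41440 + o(146, 190) = -41440 + 146² = -41440 + 21316 = -20124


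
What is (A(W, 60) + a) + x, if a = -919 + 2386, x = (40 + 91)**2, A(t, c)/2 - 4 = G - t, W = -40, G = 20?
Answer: 18756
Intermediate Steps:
A(t, c) = 48 - 2*t (A(t, c) = 8 + 2*(20 - t) = 8 + (40 - 2*t) = 48 - 2*t)
x = 17161 (x = 131**2 = 17161)
a = 1467
(A(W, 60) + a) + x = ((48 - 2*(-40)) + 1467) + 17161 = ((48 + 80) + 1467) + 17161 = (128 + 1467) + 17161 = 1595 + 17161 = 18756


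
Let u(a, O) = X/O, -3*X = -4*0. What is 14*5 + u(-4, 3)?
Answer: 70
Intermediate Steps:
X = 0 (X = -(-4)*0/3 = -⅓*0 = 0)
u(a, O) = 0 (u(a, O) = 0/O = 0)
14*5 + u(-4, 3) = 14*5 + 0 = 70 + 0 = 70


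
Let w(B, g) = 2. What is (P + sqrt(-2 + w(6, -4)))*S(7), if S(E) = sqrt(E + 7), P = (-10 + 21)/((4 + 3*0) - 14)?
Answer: -11*sqrt(14)/10 ≈ -4.1158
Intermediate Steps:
P = -11/10 (P = 11/((4 + 0) - 14) = 11/(4 - 14) = 11/(-10) = 11*(-1/10) = -11/10 ≈ -1.1000)
S(E) = sqrt(7 + E)
(P + sqrt(-2 + w(6, -4)))*S(7) = (-11/10 + sqrt(-2 + 2))*sqrt(7 + 7) = (-11/10 + sqrt(0))*sqrt(14) = (-11/10 + 0)*sqrt(14) = -11*sqrt(14)/10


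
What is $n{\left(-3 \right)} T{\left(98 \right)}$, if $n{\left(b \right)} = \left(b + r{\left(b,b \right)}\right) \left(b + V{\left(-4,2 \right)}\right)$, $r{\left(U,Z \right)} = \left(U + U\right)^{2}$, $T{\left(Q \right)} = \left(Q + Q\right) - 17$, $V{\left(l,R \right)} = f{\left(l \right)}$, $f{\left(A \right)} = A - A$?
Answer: $-17721$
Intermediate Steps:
$f{\left(A \right)} = 0$
$V{\left(l,R \right)} = 0$
$T{\left(Q \right)} = -17 + 2 Q$ ($T{\left(Q \right)} = 2 Q - 17 = -17 + 2 Q$)
$r{\left(U,Z \right)} = 4 U^{2}$ ($r{\left(U,Z \right)} = \left(2 U\right)^{2} = 4 U^{2}$)
$n{\left(b \right)} = b \left(b + 4 b^{2}\right)$ ($n{\left(b \right)} = \left(b + 4 b^{2}\right) \left(b + 0\right) = \left(b + 4 b^{2}\right) b = b \left(b + 4 b^{2}\right)$)
$n{\left(-3 \right)} T{\left(98 \right)} = \left(-3\right)^{2} \left(1 + 4 \left(-3\right)\right) \left(-17 + 2 \cdot 98\right) = 9 \left(1 - 12\right) \left(-17 + 196\right) = 9 \left(-11\right) 179 = \left(-99\right) 179 = -17721$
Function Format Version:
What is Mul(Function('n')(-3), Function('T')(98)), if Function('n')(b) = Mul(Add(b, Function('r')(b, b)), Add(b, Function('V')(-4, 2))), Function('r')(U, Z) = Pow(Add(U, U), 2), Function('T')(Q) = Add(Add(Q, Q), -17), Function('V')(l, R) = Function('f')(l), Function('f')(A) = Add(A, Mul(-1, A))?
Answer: -17721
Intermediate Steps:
Function('f')(A) = 0
Function('V')(l, R) = 0
Function('T')(Q) = Add(-17, Mul(2, Q)) (Function('T')(Q) = Add(Mul(2, Q), -17) = Add(-17, Mul(2, Q)))
Function('r')(U, Z) = Mul(4, Pow(U, 2)) (Function('r')(U, Z) = Pow(Mul(2, U), 2) = Mul(4, Pow(U, 2)))
Function('n')(b) = Mul(b, Add(b, Mul(4, Pow(b, 2)))) (Function('n')(b) = Mul(Add(b, Mul(4, Pow(b, 2))), Add(b, 0)) = Mul(Add(b, Mul(4, Pow(b, 2))), b) = Mul(b, Add(b, Mul(4, Pow(b, 2)))))
Mul(Function('n')(-3), Function('T')(98)) = Mul(Mul(Pow(-3, 2), Add(1, Mul(4, -3))), Add(-17, Mul(2, 98))) = Mul(Mul(9, Add(1, -12)), Add(-17, 196)) = Mul(Mul(9, -11), 179) = Mul(-99, 179) = -17721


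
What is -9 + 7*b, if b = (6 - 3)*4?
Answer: 75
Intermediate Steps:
b = 12 (b = 3*4 = 12)
-9 + 7*b = -9 + 7*12 = -9 + 84 = 75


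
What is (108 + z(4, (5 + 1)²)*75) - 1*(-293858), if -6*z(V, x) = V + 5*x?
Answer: 291666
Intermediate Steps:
z(V, x) = -5*x/6 - V/6 (z(V, x) = -(V + 5*x)/6 = -5*x/6 - V/6)
(108 + z(4, (5 + 1)²)*75) - 1*(-293858) = (108 + (-5*(5 + 1)²/6 - ⅙*4)*75) - 1*(-293858) = (108 + (-⅚*6² - ⅔)*75) + 293858 = (108 + (-⅚*36 - ⅔)*75) + 293858 = (108 + (-30 - ⅔)*75) + 293858 = (108 - 92/3*75) + 293858 = (108 - 2300) + 293858 = -2192 + 293858 = 291666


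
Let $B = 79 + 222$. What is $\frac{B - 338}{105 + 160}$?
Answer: $- \frac{37}{265} \approx -0.13962$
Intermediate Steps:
$B = 301$
$\frac{B - 338}{105 + 160} = \frac{301 - 338}{105 + 160} = - \frac{37}{265}$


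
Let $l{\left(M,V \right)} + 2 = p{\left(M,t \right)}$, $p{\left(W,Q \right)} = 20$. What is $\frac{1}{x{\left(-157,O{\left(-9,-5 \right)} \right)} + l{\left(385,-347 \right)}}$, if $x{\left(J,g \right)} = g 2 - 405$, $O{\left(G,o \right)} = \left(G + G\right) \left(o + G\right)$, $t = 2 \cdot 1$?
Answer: $\frac{1}{117} \approx 0.008547$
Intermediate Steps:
$t = 2$
$O{\left(G,o \right)} = 2 G \left(G + o\right)$
$x{\left(J,g \right)} = -405 + 2 g$ ($x{\left(J,g \right)} = 2 g - 405 = -405 + 2 g$)
$l{\left(M,V \right)} = 18$ ($l{\left(M,V \right)} = -2 + 20 = 18$)
$\frac{1}{x{\left(-157,O{\left(-9,-5 \right)} \right)} + l{\left(385,-347 \right)}} = \frac{1}{\left(-405 + 2 \cdot 2 \left(-9\right) \left(-9 - 5\right)\right) + 18} = \frac{1}{\left(-405 + 2 \cdot 2 \left(-9\right) \left(-14\right)\right) + 18} = \frac{1}{\left(-405 + 2 \cdot 252\right) + 18} = \frac{1}{\left(-405 + 504\right) + 18} = \frac{1}{99 + 18} = \frac{1}{117}$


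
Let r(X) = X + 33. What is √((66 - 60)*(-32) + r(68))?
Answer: I*√91 ≈ 9.5394*I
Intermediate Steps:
r(X) = 33 + X
√((66 - 60)*(-32) + r(68)) = √((66 - 60)*(-32) + (33 + 68)) = √(6*(-32) + 101) = √(-192 + 101) = √(-91) = I*√91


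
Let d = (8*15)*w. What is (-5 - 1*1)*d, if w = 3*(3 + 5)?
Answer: -17280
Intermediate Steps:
w = 24 (w = 3*8 = 24)
d = 2880 (d = (8*15)*24 = 120*24 = 2880)
(-5 - 1*1)*d = (-5 - 1*1)*2880 = (-5 - 1)*2880 = -6*2880 = -17280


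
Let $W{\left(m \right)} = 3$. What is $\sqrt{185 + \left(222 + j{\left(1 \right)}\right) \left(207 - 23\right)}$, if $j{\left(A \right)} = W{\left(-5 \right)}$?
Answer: $\sqrt{41585} \approx 203.92$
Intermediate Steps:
$j{\left(A \right)} = 3$
$\sqrt{185 + \left(222 + j{\left(1 \right)}\right) \left(207 - 23\right)} = \sqrt{185 + \left(222 + 3\right) \left(207 - 23\right)} = \sqrt{185 + 225 \cdot 184} = \sqrt{185 + 41400} = \sqrt{41585}$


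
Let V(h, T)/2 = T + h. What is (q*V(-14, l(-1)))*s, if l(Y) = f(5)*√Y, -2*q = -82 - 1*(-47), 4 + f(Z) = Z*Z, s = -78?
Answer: 38220 - 57330*I ≈ 38220.0 - 57330.0*I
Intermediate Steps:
f(Z) = -4 + Z² (f(Z) = -4 + Z*Z = -4 + Z²)
q = 35/2 (q = -(-82 - 1*(-47))/2 = -(-82 + 47)/2 = -½*(-35) = 35/2 ≈ 17.500)
l(Y) = 21*√Y (l(Y) = (-4 + 5²)*√Y = (-4 + 25)*√Y = 21*√Y)
V(h, T) = 2*T + 2*h (V(h, T) = 2*(T + h) = 2*T + 2*h)
(q*V(-14, l(-1)))*s = (35*(2*(21*√(-1)) + 2*(-14))/2)*(-78) = (35*(2*(21*I) - 28)/2)*(-78) = (35*(42*I - 28)/2)*(-78) = (35*(-28 + 42*I)/2)*(-78) = (-490 + 735*I)*(-78) = 38220 - 57330*I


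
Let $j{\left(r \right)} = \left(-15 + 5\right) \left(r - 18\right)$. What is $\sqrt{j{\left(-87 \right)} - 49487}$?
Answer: $i \sqrt{48437} \approx 220.08 i$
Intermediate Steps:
$j{\left(r \right)} = 180 - 10 r$ ($j{\left(r \right)} = - 10 \left(-18 + r\right) = 180 - 10 r$)
$\sqrt{j{\left(-87 \right)} - 49487} = \sqrt{\left(180 - -870\right) - 49487} = \sqrt{\left(180 + 870\right) - 49487} = \sqrt{1050 - 49487} = \sqrt{-48437} = i \sqrt{48437}$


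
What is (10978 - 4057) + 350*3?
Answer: 7971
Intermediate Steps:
(10978 - 4057) + 350*3 = 6921 + 1050 = 7971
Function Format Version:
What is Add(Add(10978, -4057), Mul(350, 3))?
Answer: 7971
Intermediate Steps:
Add(Add(10978, -4057), Mul(350, 3)) = Add(6921, 1050) = 7971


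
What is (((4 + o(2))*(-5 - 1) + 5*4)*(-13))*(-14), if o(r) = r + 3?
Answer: -6188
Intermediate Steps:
o(r) = 3 + r
(((4 + o(2))*(-5 - 1) + 5*4)*(-13))*(-14) = (((4 + (3 + 2))*(-5 - 1) + 5*4)*(-13))*(-14) = (((4 + 5)*(-6) + 20)*(-13))*(-14) = ((9*(-6) + 20)*(-13))*(-14) = ((-54 + 20)*(-13))*(-14) = -34*(-13)*(-14) = 442*(-14) = -6188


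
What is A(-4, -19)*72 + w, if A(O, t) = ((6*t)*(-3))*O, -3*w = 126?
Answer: -98538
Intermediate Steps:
w = -42 (w = -⅓*126 = -42)
A(O, t) = -18*O*t (A(O, t) = (-18*t)*O = -18*O*t)
A(-4, -19)*72 + w = -18*(-4)*(-19)*72 - 42 = -1368*72 - 42 = -98496 - 42 = -98538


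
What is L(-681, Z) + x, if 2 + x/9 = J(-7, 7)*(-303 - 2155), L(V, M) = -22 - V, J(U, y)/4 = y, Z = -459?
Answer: -618775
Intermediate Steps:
J(U, y) = 4*y
x = -619434 (x = -18 + 9*((4*7)*(-303 - 2155)) = -18 + 9*(28*(-2458)) = -18 + 9*(-68824) = -18 - 619416 = -619434)
L(-681, Z) + x = (-22 - 1*(-681)) - 619434 = (-22 + 681) - 619434 = 659 - 619434 = -618775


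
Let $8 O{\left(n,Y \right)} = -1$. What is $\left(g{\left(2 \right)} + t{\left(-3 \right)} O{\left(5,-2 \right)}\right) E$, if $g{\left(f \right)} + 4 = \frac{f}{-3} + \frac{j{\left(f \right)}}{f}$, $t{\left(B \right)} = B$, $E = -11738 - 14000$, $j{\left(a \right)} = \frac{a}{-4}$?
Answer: $\frac{1402721}{12} \approx 1.1689 \cdot 10^{5}$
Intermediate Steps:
$j{\left(a \right)} = - \frac{a}{4}$ ($j{\left(a \right)} = a \left(- \frac{1}{4}\right) = - \frac{a}{4}$)
$O{\left(n,Y \right)} = - \frac{1}{8}$ ($O{\left(n,Y \right)} = \frac{1}{8} \left(-1\right) = - \frac{1}{8}$)
$E = -25738$
$g{\left(f \right)} = - \frac{17}{4} - \frac{f}{3}$ ($g{\left(f \right)} = -4 + \left(\frac{f}{-3} + \frac{\left(- \frac{1}{4}\right) f}{f}\right) = -4 + \left(f \left(- \frac{1}{3}\right) - \frac{1}{4}\right) = -4 - \left(\frac{1}{4} + \frac{f}{3}\right) = - \frac{17}{4} - \frac{f}{3}$)
$\left(g{\left(2 \right)} + t{\left(-3 \right)} O{\left(5,-2 \right)}\right) E = \left(\left(- \frac{17}{4} - \frac{2}{3}\right) - - \frac{3}{8}\right) \left(-25738\right) = \left(\left(- \frac{17}{4} - \frac{2}{3}\right) + \frac{3}{8}\right) \left(-25738\right) = \left(- \frac{59}{12} + \frac{3}{8}\right) \left(-25738\right) = \left(- \frac{109}{24}\right) \left(-25738\right) = \frac{1402721}{12}$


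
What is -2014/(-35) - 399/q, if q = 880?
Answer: 351671/6160 ≈ 57.089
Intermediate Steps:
-2014/(-35) - 399/q = -2014/(-35) - 399/880 = -2014*(-1/35) - 399*1/880 = 2014/35 - 399/880 = 351671/6160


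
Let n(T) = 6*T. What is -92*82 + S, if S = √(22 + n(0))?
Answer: -7544 + √22 ≈ -7539.3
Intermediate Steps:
S = √22 (S = √(22 + 6*0) = √(22 + 0) = √22 ≈ 4.6904)
-92*82 + S = -92*82 + √22 = -7544 + √22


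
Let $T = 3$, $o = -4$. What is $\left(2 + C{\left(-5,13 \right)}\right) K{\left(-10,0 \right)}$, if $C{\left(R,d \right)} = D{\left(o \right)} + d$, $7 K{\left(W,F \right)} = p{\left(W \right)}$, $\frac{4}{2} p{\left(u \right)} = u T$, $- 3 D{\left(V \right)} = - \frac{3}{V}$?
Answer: $- \frac{885}{28} \approx -31.607$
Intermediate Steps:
$D{\left(V \right)} = \frac{1}{V}$ ($D{\left(V \right)} = - \frac{\left(-3\right) \frac{1}{V}}{3} = \frac{1}{V}$)
$p{\left(u \right)} = \frac{3 u}{2}$ ($p{\left(u \right)} = \frac{u 3}{2} = \frac{3 u}{2}$)
$K{\left(W,F \right)} = \frac{3 W}{14}$ ($K{\left(W,F \right)} = \frac{\frac{3}{2} W}{7} = \frac{3 W}{14}$)
$C{\left(R,d \right)} = - \frac{1}{4} + d$ ($C{\left(R,d \right)} = \frac{1}{-4} + d = - \frac{1}{4} + d$)
$\left(2 + C{\left(-5,13 \right)}\right) K{\left(-10,0 \right)} = \left(2 + \left(- \frac{1}{4} + 13\right)\right) \frac{3}{14} \left(-10\right) = \left(2 + \frac{51}{4}\right) \left(- \frac{15}{7}\right) = \frac{59}{4} \left(- \frac{15}{7}\right) = - \frac{885}{28}$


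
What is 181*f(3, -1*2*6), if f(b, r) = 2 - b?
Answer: -181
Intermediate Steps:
181*f(3, -1*2*6) = 181*(2 - 1*3) = 181*(2 - 3) = 181*(-1) = -181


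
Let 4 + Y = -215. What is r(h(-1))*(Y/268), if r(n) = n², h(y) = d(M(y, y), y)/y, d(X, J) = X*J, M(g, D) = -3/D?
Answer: -1971/268 ≈ -7.3545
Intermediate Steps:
Y = -219 (Y = -4 - 215 = -219)
d(X, J) = J*X
h(y) = -3/y (h(y) = (y*(-3/y))/y = -3/y)
r(h(-1))*(Y/268) = (-3/(-1))²*(-219/268) = (-3*(-1))²*(-219*1/268) = 3²*(-219/268) = 9*(-219/268) = -1971/268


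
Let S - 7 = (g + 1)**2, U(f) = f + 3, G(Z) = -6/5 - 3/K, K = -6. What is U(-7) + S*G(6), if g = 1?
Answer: -117/10 ≈ -11.700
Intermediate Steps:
G(Z) = -7/10 (G(Z) = -6/5 - 3/(-6) = -6*1/5 - 3*(-1/6) = -6/5 + 1/2 = -7/10)
U(f) = 3 + f
S = 11 (S = 7 + (1 + 1)**2 = 7 + 2**2 = 7 + 4 = 11)
U(-7) + S*G(6) = (3 - 7) + 11*(-7/10) = -4 - 77/10 = -117/10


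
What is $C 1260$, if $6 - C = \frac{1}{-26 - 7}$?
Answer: $\frac{83580}{11} \approx 7598.2$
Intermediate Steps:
$C = \frac{199}{33}$ ($C = 6 - \frac{1}{-26 - 7} = 6 - \frac{1}{-33} = 6 - - \frac{1}{33} = 6 + \frac{1}{33} = \frac{199}{33} \approx 6.0303$)
$C 1260 = \frac{199}{33} \cdot 1260 = \frac{83580}{11}$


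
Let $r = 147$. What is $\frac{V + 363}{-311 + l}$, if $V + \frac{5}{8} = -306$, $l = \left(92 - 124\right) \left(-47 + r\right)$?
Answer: $- \frac{451}{28088} \approx -0.016057$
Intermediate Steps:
$l = -3200$ ($l = \left(92 - 124\right) \left(-47 + 147\right) = \left(-32\right) 100 = -3200$)
$V = - \frac{2453}{8}$ ($V = - \frac{5}{8} - 306 = - \frac{2453}{8} \approx -306.63$)
$\frac{V + 363}{-311 + l} = \frac{- \frac{2453}{8} + 363}{-311 - 3200} = \frac{451}{8 \left(-3511\right)} = \frac{451}{8} \left(- \frac{1}{3511}\right) = - \frac{451}{28088}$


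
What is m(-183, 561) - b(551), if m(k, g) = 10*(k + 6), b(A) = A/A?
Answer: -1771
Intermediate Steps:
b(A) = 1
m(k, g) = 60 + 10*k (m(k, g) = 10*(6 + k) = 60 + 10*k)
m(-183, 561) - b(551) = (60 + 10*(-183)) - 1*1 = (60 - 1830) - 1 = -1770 - 1 = -1771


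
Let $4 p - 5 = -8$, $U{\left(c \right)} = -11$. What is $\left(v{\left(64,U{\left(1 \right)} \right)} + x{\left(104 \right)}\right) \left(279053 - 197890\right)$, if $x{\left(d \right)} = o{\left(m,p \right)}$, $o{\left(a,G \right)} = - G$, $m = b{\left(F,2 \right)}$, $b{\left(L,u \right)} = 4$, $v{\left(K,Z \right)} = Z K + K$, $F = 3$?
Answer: $- \frac{207533791}{4} \approx -5.1883 \cdot 10^{7}$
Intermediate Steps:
$v{\left(K,Z \right)} = K + K Z$ ($v{\left(K,Z \right)} = K Z + K = K + K Z$)
$p = - \frac{3}{4}$ ($p = \frac{5}{4} + \frac{1}{4} \left(-8\right) = \frac{5}{4} - 2 = - \frac{3}{4} \approx -0.75$)
$m = 4$
$x{\left(d \right)} = \frac{3}{4}$ ($x{\left(d \right)} = \left(-1\right) \left(- \frac{3}{4}\right) = \frac{3}{4}$)
$\left(v{\left(64,U{\left(1 \right)} \right)} + x{\left(104 \right)}\right) \left(279053 - 197890\right) = \left(64 \left(1 - 11\right) + \frac{3}{4}\right) \left(279053 - 197890\right) = \left(64 \left(-10\right) + \frac{3}{4}\right) 81163 = \left(-640 + \frac{3}{4}\right) 81163 = \left(- \frac{2557}{4}\right) 81163 = - \frac{207533791}{4}$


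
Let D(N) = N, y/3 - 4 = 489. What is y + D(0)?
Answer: 1479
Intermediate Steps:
y = 1479 (y = 12 + 3*489 = 12 + 1467 = 1479)
y + D(0) = 1479 + 0 = 1479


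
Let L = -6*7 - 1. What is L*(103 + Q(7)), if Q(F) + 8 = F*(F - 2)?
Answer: -5590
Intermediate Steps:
L = -43 (L = -42 - 1 = -43)
Q(F) = -8 + F*(-2 + F) (Q(F) = -8 + F*(F - 2) = -8 + F*(-2 + F))
L*(103 + Q(7)) = -43*(103 + (-8 + 7² - 2*7)) = -43*(103 + (-8 + 49 - 14)) = -43*(103 + 27) = -43*130 = -5590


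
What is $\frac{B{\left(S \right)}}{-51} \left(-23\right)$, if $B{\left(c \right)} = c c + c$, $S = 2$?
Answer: $\frac{46}{17} \approx 2.7059$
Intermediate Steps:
$B{\left(c \right)} = c + c^{2}$ ($B{\left(c \right)} = c^{2} + c = c + c^{2}$)
$\frac{B{\left(S \right)}}{-51} \left(-23\right) = \frac{2 \left(1 + 2\right)}{-51} \left(-23\right) = - \frac{2 \cdot 3}{51} \left(-23\right) = \left(- \frac{1}{51}\right) 6 \left(-23\right) = \left(- \frac{2}{17}\right) \left(-23\right) = \frac{46}{17}$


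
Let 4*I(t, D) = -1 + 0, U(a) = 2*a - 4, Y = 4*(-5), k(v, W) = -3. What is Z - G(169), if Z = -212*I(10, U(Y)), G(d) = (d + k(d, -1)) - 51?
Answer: -62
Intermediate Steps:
Y = -20
U(a) = -4 + 2*a
I(t, D) = -1/4 (I(t, D) = (-1 + 0)/4 = (1/4)*(-1) = -1/4)
G(d) = -54 + d (G(d) = (d - 3) - 51 = (-3 + d) - 51 = -54 + d)
Z = 53 (Z = -212*(-1/4) = 53)
Z - G(169) = 53 - (-54 + 169) = 53 - 1*115 = 53 - 115 = -62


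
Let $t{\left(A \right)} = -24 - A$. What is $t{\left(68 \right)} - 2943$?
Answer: $-3035$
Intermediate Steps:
$t{\left(68 \right)} - 2943 = \left(-24 - 68\right) - 2943 = -92 - 2943 = -3035$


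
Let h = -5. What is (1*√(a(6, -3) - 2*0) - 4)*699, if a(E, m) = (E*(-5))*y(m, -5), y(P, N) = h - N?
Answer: -2796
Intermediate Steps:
y(P, N) = -5 - N
a(E, m) = 0 (a(E, m) = (E*(-5))*(-5 - 1*(-5)) = (-5*E)*(-5 + 5) = -5*E*0 = 0)
(1*√(a(6, -3) - 2*0) - 4)*699 = (1*√(0 - 2*0) - 4)*699 = (1*√(0 + 0) - 4)*699 = (1*√0 - 4)*699 = (1*0 - 4)*699 = (0 - 4)*699 = -4*699 = -2796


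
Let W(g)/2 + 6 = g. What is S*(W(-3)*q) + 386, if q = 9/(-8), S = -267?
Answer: -20083/4 ≈ -5020.8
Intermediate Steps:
q = -9/8 (q = 9*(-⅛) = -9/8 ≈ -1.1250)
W(g) = -12 + 2*g
S*(W(-3)*q) + 386 = -267*(-12 + 2*(-3))*(-9)/8 + 386 = -267*(-12 - 6)*(-9)/8 + 386 = -(-4806)*(-9)/8 + 386 = -267*81/4 + 386 = -21627/4 + 386 = -20083/4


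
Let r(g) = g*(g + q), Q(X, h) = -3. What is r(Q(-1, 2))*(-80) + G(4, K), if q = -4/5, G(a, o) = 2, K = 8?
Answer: -910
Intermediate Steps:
q = -4/5 (q = -4*1/5 = -4/5 ≈ -0.80000)
r(g) = g*(-4/5 + g) (r(g) = g*(g - 4/5) = g*(-4/5 + g))
r(Q(-1, 2))*(-80) + G(4, K) = ((1/5)*(-3)*(-4 + 5*(-3)))*(-80) + 2 = ((1/5)*(-3)*(-4 - 15))*(-80) + 2 = ((1/5)*(-3)*(-19))*(-80) + 2 = (57/5)*(-80) + 2 = -912 + 2 = -910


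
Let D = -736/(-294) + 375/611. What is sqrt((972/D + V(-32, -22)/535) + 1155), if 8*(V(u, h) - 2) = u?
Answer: sqrt(32909143496637707545)/149785555 ≈ 38.299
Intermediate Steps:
D = 279973/89817 (D = -736*(-1/294) + 375*(1/611) = 368/147 + 375/611 = 279973/89817 ≈ 3.1171)
V(u, h) = 2 + u/8
sqrt((972/D + V(-32, -22)/535) + 1155) = sqrt((972/(279973/89817) + (2 + (1/8)*(-32))/535) + 1155) = sqrt((972*(89817/279973) + (2 - 4)*(1/535)) + 1155) = sqrt((87302124/279973 - 2*1/535) + 1155) = sqrt((87302124/279973 - 2/535) + 1155) = sqrt(46706076394/149785555 + 1155) = sqrt(219708392419/149785555) = sqrt(32909143496637707545)/149785555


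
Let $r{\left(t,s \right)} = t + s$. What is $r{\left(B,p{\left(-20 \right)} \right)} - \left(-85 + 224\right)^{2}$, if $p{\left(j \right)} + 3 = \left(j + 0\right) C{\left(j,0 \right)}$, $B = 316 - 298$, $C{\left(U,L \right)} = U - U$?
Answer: $-19306$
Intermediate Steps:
$C{\left(U,L \right)} = 0$
$B = 18$ ($B = 316 - 298 = 18$)
$p{\left(j \right)} = -3$ ($p{\left(j \right)} = -3 + \left(j + 0\right) 0 = -3 + j 0 = -3 + 0 = -3$)
$r{\left(t,s \right)} = s + t$
$r{\left(B,p{\left(-20 \right)} \right)} - \left(-85 + 224\right)^{2} = \left(-3 + 18\right) - \left(-85 + 224\right)^{2} = 15 - 139^{2} = 15 - 19321 = -19306$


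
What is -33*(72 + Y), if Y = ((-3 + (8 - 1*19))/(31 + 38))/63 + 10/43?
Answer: -21216140/8901 ≈ -2383.6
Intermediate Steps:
Y = 6124/26703 (Y = ((-3 + (8 - 19))/69)*(1/63) + 10*(1/43) = ((-3 - 11)*(1/69))*(1/63) + 10/43 = -14*1/69*(1/63) + 10/43 = -14/69*1/63 + 10/43 = -2/621 + 10/43 = 6124/26703 ≈ 0.22934)
-33*(72 + Y) = -33*(72 + 6124/26703) = -33*1928740/26703 = -21216140/8901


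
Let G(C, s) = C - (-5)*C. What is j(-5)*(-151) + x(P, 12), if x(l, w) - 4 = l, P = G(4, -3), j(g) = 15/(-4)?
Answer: 2377/4 ≈ 594.25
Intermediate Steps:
G(C, s) = 6*C (G(C, s) = C + 5*C = 6*C)
j(g) = -15/4 (j(g) = 15*(-1/4) = -15/4)
P = 24 (P = 6*4 = 24)
x(l, w) = 4 + l
j(-5)*(-151) + x(P, 12) = -15/4*(-151) + (4 + 24) = 2265/4 + 28 = 2377/4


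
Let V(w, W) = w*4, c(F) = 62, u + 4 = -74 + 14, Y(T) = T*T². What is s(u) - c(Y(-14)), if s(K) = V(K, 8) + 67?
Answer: -251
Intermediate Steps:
Y(T) = T³
u = -64 (u = -4 + (-74 + 14) = -4 - 60 = -64)
V(w, W) = 4*w
s(K) = 67 + 4*K (s(K) = 4*K + 67 = 67 + 4*K)
s(u) - c(Y(-14)) = (67 + 4*(-64)) - 1*62 = (67 - 256) - 62 = -189 - 62 = -251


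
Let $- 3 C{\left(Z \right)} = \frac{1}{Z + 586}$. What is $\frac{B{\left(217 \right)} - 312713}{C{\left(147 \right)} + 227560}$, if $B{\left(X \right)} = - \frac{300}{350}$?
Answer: $- \frac{4813604403}{3502831073} \approx -1.3742$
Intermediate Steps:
$B{\left(X \right)} = - \frac{6}{7}$ ($B{\left(X \right)} = \left(-300\right) \frac{1}{350} = - \frac{6}{7}$)
$C{\left(Z \right)} = - \frac{1}{3 \left(586 + Z\right)}$ ($C{\left(Z \right)} = - \frac{1}{3 \left(Z + 586\right)} = - \frac{1}{3 \left(586 + Z\right)}$)
$\frac{B{\left(217 \right)} - 312713}{C{\left(147 \right)} + 227560} = \frac{- \frac{6}{7} - 312713}{- \frac{1}{1758 + 3 \cdot 147} + 227560} = - \frac{2188997}{7 \left(- \frac{1}{1758 + 441} + 227560\right)} = - \frac{2188997}{7 \left(- \frac{1}{2199} + 227560\right)} = - \frac{2188997}{7 \cdot \frac{500404439}{2199}} = \left(- \frac{2188997}{7}\right) \frac{2199}{500404439} = - \frac{4813604403}{3502831073}$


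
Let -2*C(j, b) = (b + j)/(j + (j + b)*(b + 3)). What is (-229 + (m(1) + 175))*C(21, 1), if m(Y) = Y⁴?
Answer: 583/109 ≈ 5.3486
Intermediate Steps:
C(j, b) = -(b + j)/(2*(j + (3 + b)*(b + j))) (C(j, b) = -(b + j)/(2*(j + (j + b)*(b + 3))) = -(b + j)/(2*(j + (b + j)*(3 + b))) = -(b + j)/(2*(j + (3 + b)*(b + j))))
(-229 + (m(1) + 175))*C(21, 1) = (-229 + (1⁴ + 175))*((-1*1 - 1*21)/(2*(1² + 3*1 + 4*21 + 1*21))) = (-229 + (1 + 175))*((-1 - 21)/(2*(1 + 3 + 84 + 21))) = (-229 + 176)*((½)*(-22)/109) = -53*(-22)/(2*109) = -53*(-11/109) = 583/109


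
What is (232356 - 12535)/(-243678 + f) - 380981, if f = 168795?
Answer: -28529220044/74883 ≈ -3.8098e+5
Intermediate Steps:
(232356 - 12535)/(-243678 + f) - 380981 = (232356 - 12535)/(-243678 + 168795) - 380981 = 219821/(-74883) - 380981 = 219821*(-1/74883) - 380981 = -219821/74883 - 380981 = -28529220044/74883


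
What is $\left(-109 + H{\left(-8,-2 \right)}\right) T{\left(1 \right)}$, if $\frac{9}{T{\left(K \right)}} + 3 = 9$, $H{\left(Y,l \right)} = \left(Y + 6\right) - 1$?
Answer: $-168$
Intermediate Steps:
$H{\left(Y,l \right)} = 5 + Y$ ($H{\left(Y,l \right)} = \left(6 + Y\right) - 1 = 5 + Y$)
$T{\left(K \right)} = \frac{3}{2}$ ($T{\left(K \right)} = \frac{9}{-3 + 9} = \frac{9}{6} = 9 \cdot \frac{1}{6} = \frac{3}{2}$)
$\left(-109 + H{\left(-8,-2 \right)}\right) T{\left(1 \right)} = \left(-109 + \left(5 - 8\right)\right) \frac{3}{2} = \left(-109 - 3\right) \frac{3}{2} = \left(-112\right) \frac{3}{2} = -168$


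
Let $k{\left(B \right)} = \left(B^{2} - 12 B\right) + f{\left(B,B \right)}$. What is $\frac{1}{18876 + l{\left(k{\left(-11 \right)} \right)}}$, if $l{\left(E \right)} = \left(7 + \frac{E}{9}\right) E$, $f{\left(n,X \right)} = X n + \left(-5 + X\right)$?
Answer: $\frac{9}{320602} \approx 2.8072 \cdot 10^{-5}$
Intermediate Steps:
$f{\left(n,X \right)} = -5 + X + X n$
$k{\left(B \right)} = -5 - 11 B + 2 B^{2}$ ($k{\left(B \right)} = \left(B^{2} - 12 B\right) + \left(-5 + B + B B\right) = \left(B^{2} - 12 B\right) + \left(-5 + B + B^{2}\right) = -5 - 11 B + 2 B^{2}$)
$l{\left(E \right)} = E \left(7 + \frac{E}{9}\right)$ ($l{\left(E \right)} = \left(7 + E \frac{1}{9}\right) E = \left(7 + \frac{E}{9}\right) E = E \left(7 + \frac{E}{9}\right)$)
$\frac{1}{18876 + l{\left(k{\left(-11 \right)} \right)}} = \frac{1}{18876 + \frac{\left(-5 - -121 + 2 \left(-11\right)^{2}\right) \left(63 - \left(-116 - 242\right)\right)}{9}} = \frac{1}{18876 + \frac{\left(-5 + 121 + 2 \cdot 121\right) \left(63 + \left(-5 + 121 + 2 \cdot 121\right)\right)}{9}} = \frac{1}{18876 + \frac{\left(-5 + 121 + 242\right) \left(63 + \left(-5 + 121 + 242\right)\right)}{9}} = \frac{1}{18876 + \frac{1}{9} \cdot 358 \left(63 + 358\right)} = \frac{1}{18876 + \frac{1}{9} \cdot 358 \cdot 421} = \frac{1}{18876 + \frac{150718}{9}} = \frac{1}{\frac{320602}{9}} = \frac{9}{320602}$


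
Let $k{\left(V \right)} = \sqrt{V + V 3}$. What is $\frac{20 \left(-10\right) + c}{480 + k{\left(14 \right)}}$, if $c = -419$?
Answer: $- \frac{37140}{28793} + \frac{619 \sqrt{14}}{115172} \approx -1.2698$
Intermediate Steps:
$k{\left(V \right)} = 2 \sqrt{V}$ ($k{\left(V \right)} = \sqrt{V + 3 V} = \sqrt{4 V} = 2 \sqrt{V}$)
$\frac{20 \left(-10\right) + c}{480 + k{\left(14 \right)}} = \frac{20 \left(-10\right) - 419}{480 + 2 \sqrt{14}} = \frac{-200 - 419}{480 + 2 \sqrt{14}} = - \frac{619}{480 + 2 \sqrt{14}}$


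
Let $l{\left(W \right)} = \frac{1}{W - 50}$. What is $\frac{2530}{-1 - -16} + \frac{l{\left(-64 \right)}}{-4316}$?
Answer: $\frac{27662683}{164008} \approx 168.67$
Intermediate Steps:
$l{\left(W \right)} = \frac{1}{-50 + W}$
$\frac{2530}{-1 - -16} + \frac{l{\left(-64 \right)}}{-4316} = \frac{2530}{-1 - -16} + \frac{1}{\left(-50 - 64\right) \left(-4316\right)} = \frac{2530}{-1 + 16} + \frac{1}{-114} \left(- \frac{1}{4316}\right) = \frac{2530}{15} - - \frac{1}{492024} = 2530 \cdot \frac{1}{15} + \frac{1}{492024} = \frac{506}{3} + \frac{1}{492024} = \frac{27662683}{164008}$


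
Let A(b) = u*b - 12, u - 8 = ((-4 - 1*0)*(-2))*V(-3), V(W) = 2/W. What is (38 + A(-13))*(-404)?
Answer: 10504/3 ≈ 3501.3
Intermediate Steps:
u = 8/3 (u = 8 + ((-4 - 1*0)*(-2))*(2/(-3)) = 8 + ((-4 + 0)*(-2))*(2*(-1/3)) = 8 - 4*(-2)*(-2/3) = 8 + 8*(-2/3) = 8 - 16/3 = 8/3 ≈ 2.6667)
A(b) = -12 + 8*b/3 (A(b) = 8*b/3 - 12 = -12 + 8*b/3)
(38 + A(-13))*(-404) = (38 + (-12 + (8/3)*(-13)))*(-404) = (38 + (-12 - 104/3))*(-404) = (38 - 140/3)*(-404) = -26/3*(-404) = 10504/3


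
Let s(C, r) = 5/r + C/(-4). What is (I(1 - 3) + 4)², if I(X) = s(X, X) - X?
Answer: 16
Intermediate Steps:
s(C, r) = 5/r - C/4 (s(C, r) = 5/r + C*(-¼) = 5/r - C/4)
I(X) = 5/X - 5*X/4 (I(X) = (5/X - X/4) - X = 5/X - 5*X/4)
(I(1 - 3) + 4)² = ((5/(1 - 3) - 5*(1 - 3)/4) + 4)² = ((5/(-2) - 5/4*(-2)) + 4)² = ((5*(-½) + 5/2) + 4)² = ((-5/2 + 5/2) + 4)² = (0 + 4)² = 4² = 16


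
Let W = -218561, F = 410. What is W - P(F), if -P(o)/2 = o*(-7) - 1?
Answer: -224303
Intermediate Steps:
P(o) = 2 + 14*o (P(o) = -2*(o*(-7) - 1) = -2*(-7*o - 1) = -2*(-1 - 7*o) = 2 + 14*o)
W - P(F) = -218561 - (2 + 14*410) = -218561 - (2 + 5740) = -218561 - 1*5742 = -218561 - 5742 = -224303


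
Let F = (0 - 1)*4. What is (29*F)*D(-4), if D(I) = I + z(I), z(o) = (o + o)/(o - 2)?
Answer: 928/3 ≈ 309.33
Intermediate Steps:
z(o) = 2*o/(-2 + o) (z(o) = (2*o)/(-2 + o) = 2*o/(-2 + o))
D(I) = I + 2*I/(-2 + I)
F = -4 (F = -1*4 = -4)
(29*F)*D(-4) = (29*(-4))*((-4)**2/(-2 - 4)) = -1856/(-6) = -1856*(-1)/6 = -116*(-8/3) = 928/3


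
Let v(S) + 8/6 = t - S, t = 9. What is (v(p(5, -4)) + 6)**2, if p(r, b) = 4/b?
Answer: 1936/9 ≈ 215.11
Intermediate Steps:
v(S) = 23/3 - S (v(S) = -4/3 + (9 - S) = 23/3 - S)
(v(p(5, -4)) + 6)**2 = ((23/3 - 4/(-4)) + 6)**2 = ((23/3 - 4*(-1)/4) + 6)**2 = ((23/3 - 1*(-1)) + 6)**2 = ((23/3 + 1) + 6)**2 = (26/3 + 6)**2 = (44/3)**2 = 1936/9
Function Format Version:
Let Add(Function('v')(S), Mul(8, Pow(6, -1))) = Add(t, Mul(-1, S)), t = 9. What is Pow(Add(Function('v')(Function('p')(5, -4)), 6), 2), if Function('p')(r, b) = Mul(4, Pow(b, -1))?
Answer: Rational(1936, 9) ≈ 215.11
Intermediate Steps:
Function('v')(S) = Add(Rational(23, 3), Mul(-1, S)) (Function('v')(S) = Add(Rational(-4, 3), Add(9, Mul(-1, S))) = Add(Rational(23, 3), Mul(-1, S)))
Pow(Add(Function('v')(Function('p')(5, -4)), 6), 2) = Pow(Add(Add(Rational(23, 3), Mul(-1, Mul(4, Pow(-4, -1)))), 6), 2) = Pow(Add(Add(Rational(23, 3), Mul(-1, Mul(4, Rational(-1, 4)))), 6), 2) = Pow(Add(Add(Rational(23, 3), Mul(-1, -1)), 6), 2) = Pow(Add(Add(Rational(23, 3), 1), 6), 2) = Pow(Add(Rational(26, 3), 6), 2) = Pow(Rational(44, 3), 2) = Rational(1936, 9)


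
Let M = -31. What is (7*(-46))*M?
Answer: 9982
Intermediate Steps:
(7*(-46))*M = (7*(-46))*(-31) = -322*(-31) = 9982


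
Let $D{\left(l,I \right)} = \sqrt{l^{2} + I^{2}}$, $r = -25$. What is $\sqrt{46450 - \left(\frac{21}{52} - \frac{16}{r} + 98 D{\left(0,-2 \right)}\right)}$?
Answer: $\frac{\sqrt{781674959}}{130} \approx 215.06$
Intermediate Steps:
$D{\left(l,I \right)} = \sqrt{I^{2} + l^{2}}$
$\sqrt{46450 - \left(\frac{21}{52} - \frac{16}{r} + 98 D{\left(0,-2 \right)}\right)} = \sqrt{46450 + \left(\left(- \frac{21}{52} + \frac{16}{-25}\right) - 98 \sqrt{\left(-2\right)^{2} + 0^{2}}\right)} = \sqrt{46450 + \left(\left(\left(-21\right) \frac{1}{52} + 16 \left(- \frac{1}{25}\right)\right) - 98 \sqrt{4 + 0}\right)} = \sqrt{46450 - \left(\frac{1357}{1300} + 98 \sqrt{4}\right)} = \sqrt{46450 - \frac{256157}{1300}} = \sqrt{\frac{60128843}{1300}} = \frac{\sqrt{781674959}}{130}$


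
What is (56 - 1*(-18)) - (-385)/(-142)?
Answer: 10123/142 ≈ 71.289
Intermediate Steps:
(56 - 1*(-18)) - (-385)/(-142) = (56 + 18) - (-385)*(-1)/142 = 74 - 35*11/142 = 74 - 385/142 = 10123/142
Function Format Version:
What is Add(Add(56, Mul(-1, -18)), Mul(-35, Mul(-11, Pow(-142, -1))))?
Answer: Rational(10123, 142) ≈ 71.289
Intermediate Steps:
Add(Add(56, Mul(-1, -18)), Mul(-35, Mul(-11, Pow(-142, -1)))) = Add(Add(56, 18), Mul(-35, Mul(-11, Rational(-1, 142)))) = Add(74, Mul(-35, Rational(11, 142))) = Add(74, Rational(-385, 142)) = Rational(10123, 142)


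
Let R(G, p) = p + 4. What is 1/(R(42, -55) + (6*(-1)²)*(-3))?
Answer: -1/69 ≈ -0.014493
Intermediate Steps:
R(G, p) = 4 + p
1/(R(42, -55) + (6*(-1)²)*(-3)) = 1/((4 - 55) + (6*(-1)²)*(-3)) = 1/(-51 + (6*1)*(-3)) = 1/(-51 + 6*(-3)) = 1/(-51 - 18) = 1/(-69) = -1/69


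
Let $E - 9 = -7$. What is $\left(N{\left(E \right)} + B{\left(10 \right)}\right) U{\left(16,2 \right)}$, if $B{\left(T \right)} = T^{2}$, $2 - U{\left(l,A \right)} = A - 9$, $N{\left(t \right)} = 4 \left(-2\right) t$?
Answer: $756$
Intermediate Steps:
$E = 2$ ($E = 9 - 7 = 2$)
$N{\left(t \right)} = - 8 t$
$U{\left(l,A \right)} = 11 - A$ ($U{\left(l,A \right)} = 2 - \left(A - 9\right) = 2 - \left(-9 + A\right) = 11 - A$)
$\left(N{\left(E \right)} + B{\left(10 \right)}\right) U{\left(16,2 \right)} = \left(\left(-8\right) 2 + 10^{2}\right) \left(11 - 2\right) = \left(-16 + 100\right) \left(11 - 2\right) = 84 \cdot 9 = 756$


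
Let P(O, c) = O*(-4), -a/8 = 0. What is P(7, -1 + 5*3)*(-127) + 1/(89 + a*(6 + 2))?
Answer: 316485/89 ≈ 3556.0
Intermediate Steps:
a = 0 (a = -8*0 = 0)
P(O, c) = -4*O
P(7, -1 + 5*3)*(-127) + 1/(89 + a*(6 + 2)) = -4*7*(-127) + 1/(89 + 0*(6 + 2)) = -28*(-127) + 1/(89 + 0*8) = 3556 + 1/(89 + 0) = 3556 + 1/89 = 316485/89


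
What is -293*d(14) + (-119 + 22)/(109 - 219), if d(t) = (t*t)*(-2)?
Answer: 12634257/110 ≈ 1.1486e+5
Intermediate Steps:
d(t) = -2*t**2 (d(t) = t**2*(-2) = -2*t**2)
-293*d(14) + (-119 + 22)/(109 - 219) = -(-586)*14**2 + (-119 + 22)/(109 - 219) = -(-586)*196 - 97/(-110) = -293*(-392) - 97*(-1/110) = 114856 + 97/110 = 12634257/110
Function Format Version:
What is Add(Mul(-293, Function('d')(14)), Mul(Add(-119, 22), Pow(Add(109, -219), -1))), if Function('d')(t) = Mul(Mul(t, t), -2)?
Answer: Rational(12634257, 110) ≈ 1.1486e+5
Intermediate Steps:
Function('d')(t) = Mul(-2, Pow(t, 2)) (Function('d')(t) = Mul(Pow(t, 2), -2) = Mul(-2, Pow(t, 2)))
Add(Mul(-293, Function('d')(14)), Mul(Add(-119, 22), Pow(Add(109, -219), -1))) = Add(Mul(-293, Mul(-2, Pow(14, 2))), Mul(Add(-119, 22), Pow(Add(109, -219), -1))) = Add(Mul(-293, Mul(-2, 196)), Mul(-97, Pow(-110, -1))) = Add(Mul(-293, -392), Mul(-97, Rational(-1, 110))) = Add(114856, Rational(97, 110)) = Rational(12634257, 110)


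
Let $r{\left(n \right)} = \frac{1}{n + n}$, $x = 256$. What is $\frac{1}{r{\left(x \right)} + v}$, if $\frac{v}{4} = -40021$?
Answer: $- \frac{512}{81963007} \approx -6.2467 \cdot 10^{-6}$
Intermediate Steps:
$v = -160084$ ($v = 4 \left(-40021\right) = -160084$)
$r{\left(n \right)} = \frac{1}{2 n}$
$\frac{1}{r{\left(x \right)} + v} = \frac{1}{\frac{1}{2 \cdot 256} - 160084} = \frac{1}{\frac{1}{2} \cdot \frac{1}{256} - 160084} = \frac{1}{\frac{1}{512} - 160084} = \frac{1}{- \frac{81963007}{512}} = - \frac{512}{81963007}$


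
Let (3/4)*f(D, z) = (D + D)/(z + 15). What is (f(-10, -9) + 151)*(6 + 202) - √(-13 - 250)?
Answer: 274352/9 - I*√263 ≈ 30484.0 - 16.217*I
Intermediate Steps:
f(D, z) = 8*D/(3*(15 + z)) (f(D, z) = 4*((D + D)/(z + 15))/3 = 4*((2*D)/(15 + z))/3 = 4*(2*D/(15 + z))/3 = 8*D/(3*(15 + z)))
(f(-10, -9) + 151)*(6 + 202) - √(-13 - 250) = ((8/3)*(-10)/(15 - 9) + 151)*(6 + 202) - √(-13 - 250) = ((8/3)*(-10)/6 + 151)*208 - √(-263) = ((8/3)*(-10)*(⅙) + 151)*208 - I*√263 = (-40/9 + 151)*208 - I*√263 = (1319/9)*208 - I*√263 = 274352/9 - I*√263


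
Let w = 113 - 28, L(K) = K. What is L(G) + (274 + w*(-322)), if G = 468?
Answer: -26628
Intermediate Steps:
w = 85
L(G) + (274 + w*(-322)) = 468 + (274 + 85*(-322)) = 468 + (274 - 27370) = 468 - 27096 = -26628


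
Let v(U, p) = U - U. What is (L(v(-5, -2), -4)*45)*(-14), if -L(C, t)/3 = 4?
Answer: 7560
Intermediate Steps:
v(U, p) = 0
L(C, t) = -12 (L(C, t) = -3*4 = -12)
(L(v(-5, -2), -4)*45)*(-14) = -12*45*(-14) = -540*(-14) = 7560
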